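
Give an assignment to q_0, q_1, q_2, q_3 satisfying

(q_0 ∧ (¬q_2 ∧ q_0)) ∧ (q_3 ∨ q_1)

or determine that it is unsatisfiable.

q_0 = True, q_1 = True, q_2 = False, q_3 = False

  q_0 ∧ (¬q_2 ∧ q_0) = True
    ¬q_2 ∧ q_0 = True
      ¬q_2 = True
  q_3 ∨ q_1 = True
Both conjuncts True, so the formula holds.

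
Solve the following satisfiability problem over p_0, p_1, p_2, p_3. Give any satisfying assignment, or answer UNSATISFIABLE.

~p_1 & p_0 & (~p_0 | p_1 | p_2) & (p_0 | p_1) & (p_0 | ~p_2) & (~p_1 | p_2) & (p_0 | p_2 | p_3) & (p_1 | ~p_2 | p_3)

Unit clause (~p_1) forces p_1 = False.
Unit clause (p_0) forces p_0 = True.
In (~p_0 | p_1 | p_2) only p_2 is left, so p_2 = True.
In (p_1 | ~p_2 | p_3) only p_3 is left, so p_3 = True.
All clauses satisfied.

p_0: True, p_1: False, p_2: True, p_3: True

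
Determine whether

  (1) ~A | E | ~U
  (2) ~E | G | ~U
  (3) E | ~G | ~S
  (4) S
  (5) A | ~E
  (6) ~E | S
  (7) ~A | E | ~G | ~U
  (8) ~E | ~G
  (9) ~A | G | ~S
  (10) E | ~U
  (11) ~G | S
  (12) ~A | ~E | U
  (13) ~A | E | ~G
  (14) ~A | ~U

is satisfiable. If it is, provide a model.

Unit clause (S) forces S = True.
Try A = True:
  (~A | G | ~S) forces G = True.
  (E | ~G | ~S) forces E = True.
  clause (~E | ~G) is falsified — backtrack.
So A = False.
  then (A | ~E) forces E = False.
  then (E | ~U) forces U = False.
  then (E | ~G | ~S) forces G = False.
All clauses satisfied.

S = True; A = False; E = False; U = False; G = False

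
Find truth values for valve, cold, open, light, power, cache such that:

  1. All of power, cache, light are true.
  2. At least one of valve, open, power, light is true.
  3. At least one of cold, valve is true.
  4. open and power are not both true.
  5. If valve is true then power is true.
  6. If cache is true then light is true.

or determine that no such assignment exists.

valve = True, cold = False, open = False, light = True, power = True, cache = True

  (1) {power, cache, light}: all 3 true ✓
  (2) {valve, open, power, light}: 3 true — at least one ✓
  (3) {cold, valve}: 1 true — at least one ✓
  (4) open=F, power=T — not both ✓
  (5) valve=T ⇒ power: T ✓
  (6) cache=T ⇒ light: T ✓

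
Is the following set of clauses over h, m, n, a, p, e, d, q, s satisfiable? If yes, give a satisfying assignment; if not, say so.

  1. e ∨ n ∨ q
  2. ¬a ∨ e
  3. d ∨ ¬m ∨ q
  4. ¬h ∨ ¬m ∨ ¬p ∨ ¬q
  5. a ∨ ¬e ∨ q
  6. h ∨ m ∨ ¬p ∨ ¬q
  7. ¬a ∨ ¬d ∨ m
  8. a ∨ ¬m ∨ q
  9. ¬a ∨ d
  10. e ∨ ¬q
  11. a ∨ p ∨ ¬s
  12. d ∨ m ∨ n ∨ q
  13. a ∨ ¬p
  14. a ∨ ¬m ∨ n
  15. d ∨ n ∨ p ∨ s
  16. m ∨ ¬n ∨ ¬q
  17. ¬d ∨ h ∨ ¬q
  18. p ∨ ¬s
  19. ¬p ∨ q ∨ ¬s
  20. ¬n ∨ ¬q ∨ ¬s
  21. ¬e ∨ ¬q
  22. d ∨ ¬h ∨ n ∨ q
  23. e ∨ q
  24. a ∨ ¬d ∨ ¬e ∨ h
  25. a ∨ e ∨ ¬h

h: True; m: True; n: True; a: True; p: False; e: True; d: True; q: False; s: False

Set h = True.
Set m = True.
Set n = True.
Try a = False:
  (a ∨ ¬m ∨ q) forces q = True.
  (¬h ∨ ¬m ∨ ¬p ∨ ¬q) forces p = False.
  (e ∨ ¬q) forces e = True.
  clause (¬e ∨ ¬q) is falsified — backtrack.
So a = True.
  then (¬a ∨ e) forces e = True.
  then (¬a ∨ d) forces d = True.
  then (¬e ∨ ¬q) forces q = False.
Set p = False.
  then (p ∨ ¬s) forces s = False.
All clauses satisfied.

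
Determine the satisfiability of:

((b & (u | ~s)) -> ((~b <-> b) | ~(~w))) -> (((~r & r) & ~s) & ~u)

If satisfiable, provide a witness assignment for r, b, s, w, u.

r: False, b: True, s: False, w: False, u: True

  ((b & (u | ~s)) -> ((~b <-> b) | ~(~w))) -> (((~r & r) & ~s) & ~u) = True
    (b & (u | ~s)) -> ((~b <-> b) | ~(~w)) = False
      b & (u | ~s) = True
        u | ~s = True
          ~s = True
      (~b <-> b) | ~(~w) = False
        ~b <-> b = False
          ~b = False
        ~(~w) = False
          ~w = True
    ((~r & r) & ~s) & ~u = False
      (~r & r) & ~s = False
        ~r & r = False
          ~r = True
        ~s = True
      ~u = False
The formula evaluates to True.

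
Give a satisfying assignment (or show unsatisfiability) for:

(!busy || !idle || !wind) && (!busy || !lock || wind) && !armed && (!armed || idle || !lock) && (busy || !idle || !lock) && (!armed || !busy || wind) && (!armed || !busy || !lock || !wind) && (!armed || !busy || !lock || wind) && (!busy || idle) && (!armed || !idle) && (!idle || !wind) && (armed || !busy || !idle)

Unit clause (!armed) forces armed = False.
Set lock = False.
Set idle = False.
  then (!busy || idle) forces busy = False.
Set wind = False.
All clauses satisfied.

lock = False, idle = False, busy = False, armed = False, wind = False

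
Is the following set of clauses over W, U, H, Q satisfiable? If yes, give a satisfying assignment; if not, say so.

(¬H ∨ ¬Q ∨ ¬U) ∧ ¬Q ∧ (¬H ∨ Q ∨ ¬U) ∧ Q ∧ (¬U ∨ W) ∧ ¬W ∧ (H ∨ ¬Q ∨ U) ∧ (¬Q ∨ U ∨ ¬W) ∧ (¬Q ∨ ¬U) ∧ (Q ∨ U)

Unsatisfiable — no assignment works.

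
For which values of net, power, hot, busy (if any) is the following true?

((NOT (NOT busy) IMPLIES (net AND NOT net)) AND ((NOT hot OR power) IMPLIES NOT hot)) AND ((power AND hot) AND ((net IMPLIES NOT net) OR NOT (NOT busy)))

UNSATISFIABLE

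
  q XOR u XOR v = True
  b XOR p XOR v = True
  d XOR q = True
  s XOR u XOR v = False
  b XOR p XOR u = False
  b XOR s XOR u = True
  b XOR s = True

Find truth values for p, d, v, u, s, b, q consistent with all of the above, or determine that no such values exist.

p=F, d=T, v=T, u=F, s=T, b=F, q=F

q XOR u XOR v = F XOR F XOR T = True ✓
b XOR p XOR v = F XOR F XOR T = True ✓
d XOR q = T XOR F = True ✓
s XOR u XOR v = T XOR F XOR T = False ✓
b XOR p XOR u = F XOR F XOR F = False ✓
b XOR s XOR u = F XOR T XOR F = True ✓
b XOR s = F XOR T = True ✓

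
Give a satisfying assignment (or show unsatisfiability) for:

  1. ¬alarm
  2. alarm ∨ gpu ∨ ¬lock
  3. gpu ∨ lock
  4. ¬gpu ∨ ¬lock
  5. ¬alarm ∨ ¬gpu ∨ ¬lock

lock=F, gpu=T, alarm=F

Unit clause (¬alarm) forces alarm = False.
Try lock = True:
  (alarm ∨ gpu ∨ ¬lock) forces gpu = True.
  clause (¬gpu ∨ ¬lock) is falsified — backtrack.
So lock = False.
  then (gpu ∨ lock) forces gpu = True.
Check each clause:
  (¬alarm): ¬alarm holds.
  (alarm ∨ gpu ∨ ¬lock): gpu holds.
  (gpu ∨ lock): gpu holds.
  (¬gpu ∨ ¬lock): ¬lock holds.
  (¬alarm ∨ ¬gpu ∨ ¬lock): ¬alarm holds.
All clauses satisfied.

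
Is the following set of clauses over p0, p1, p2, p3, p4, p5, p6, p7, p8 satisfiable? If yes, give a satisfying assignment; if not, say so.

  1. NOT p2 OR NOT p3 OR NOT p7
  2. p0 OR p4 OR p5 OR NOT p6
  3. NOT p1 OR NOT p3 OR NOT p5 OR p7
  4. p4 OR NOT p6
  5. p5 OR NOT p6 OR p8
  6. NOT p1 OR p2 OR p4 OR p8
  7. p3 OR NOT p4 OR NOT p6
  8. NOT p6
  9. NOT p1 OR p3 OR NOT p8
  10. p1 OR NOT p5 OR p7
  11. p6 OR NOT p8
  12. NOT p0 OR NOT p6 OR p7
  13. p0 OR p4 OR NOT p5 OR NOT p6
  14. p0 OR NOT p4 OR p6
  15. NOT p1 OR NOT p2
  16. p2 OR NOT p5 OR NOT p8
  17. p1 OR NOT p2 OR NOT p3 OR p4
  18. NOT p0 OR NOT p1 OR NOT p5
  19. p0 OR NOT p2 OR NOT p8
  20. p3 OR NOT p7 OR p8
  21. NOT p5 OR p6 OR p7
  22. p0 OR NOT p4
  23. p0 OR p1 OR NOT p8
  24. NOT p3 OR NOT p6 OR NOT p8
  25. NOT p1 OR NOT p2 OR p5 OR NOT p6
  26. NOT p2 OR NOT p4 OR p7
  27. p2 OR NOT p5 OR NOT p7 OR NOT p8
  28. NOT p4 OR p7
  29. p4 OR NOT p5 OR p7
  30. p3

p0: True; p1: True; p2: False; p3: True; p4: True; p5: False; p6: False; p7: True; p8: False

Unit clause (NOT p6) forces p6 = False.
In (p6 OR NOT p8) only NOT p8 is left, so p8 = False.
Unit clause (p3) forces p3 = True.
Set p0 = True.
Set p1 = True.
  then (NOT p1 OR NOT p2) forces p2 = False.
  then (NOT p0 OR NOT p1 OR NOT p5) forces p5 = False.
  then (NOT p1 OR p2 OR p4 OR p8) forces p4 = True.
  then (NOT p4 OR p7) forces p7 = True.
All clauses satisfied.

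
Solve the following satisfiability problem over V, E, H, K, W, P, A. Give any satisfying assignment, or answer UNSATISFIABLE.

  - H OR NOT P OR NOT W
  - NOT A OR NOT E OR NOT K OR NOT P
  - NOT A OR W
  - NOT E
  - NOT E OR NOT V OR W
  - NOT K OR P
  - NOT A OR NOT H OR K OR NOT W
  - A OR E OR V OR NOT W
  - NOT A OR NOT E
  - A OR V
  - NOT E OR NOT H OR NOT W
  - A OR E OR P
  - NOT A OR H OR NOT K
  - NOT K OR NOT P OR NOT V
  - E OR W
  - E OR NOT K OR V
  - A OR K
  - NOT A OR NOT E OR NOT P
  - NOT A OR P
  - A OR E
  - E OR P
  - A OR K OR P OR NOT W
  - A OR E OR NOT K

Case E = True:
  Clause (NOT E) is falsified — contradiction.
Case E = False:
  (E OR W) forces W = True.
  (A OR E) forces A = True.
  (NOT A OR P) forces P = True.
  (H OR NOT P OR NOT W) forces H = True.
  (NOT A OR NOT H OR K OR NOT W) forces K = True.
  (NOT K OR NOT P OR NOT V) forces V = False.
  Clause (E OR NOT K OR V) is falsified — contradiction.
Both cases fail, so the formula is unsatisfiable.

The formula is unsatisfiable.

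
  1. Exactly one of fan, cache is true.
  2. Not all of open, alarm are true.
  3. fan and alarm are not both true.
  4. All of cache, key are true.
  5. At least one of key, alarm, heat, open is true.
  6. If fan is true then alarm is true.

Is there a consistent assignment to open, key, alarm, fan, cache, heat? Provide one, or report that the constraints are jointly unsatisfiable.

open: False, key: True, alarm: False, fan: False, cache: True, heat: False

  (1) {fan, cache}: 1 true — exactly one ✓
  (2) {open, alarm}: 0/2 true — not all ✓
  (3) fan=F, alarm=F — not both ✓
  (4) {cache, key}: all 2 true ✓
  (5) {key, alarm, heat, open}: 1 true — at least one ✓
  (6) fan=F ⇒ alarm: vacuous ✓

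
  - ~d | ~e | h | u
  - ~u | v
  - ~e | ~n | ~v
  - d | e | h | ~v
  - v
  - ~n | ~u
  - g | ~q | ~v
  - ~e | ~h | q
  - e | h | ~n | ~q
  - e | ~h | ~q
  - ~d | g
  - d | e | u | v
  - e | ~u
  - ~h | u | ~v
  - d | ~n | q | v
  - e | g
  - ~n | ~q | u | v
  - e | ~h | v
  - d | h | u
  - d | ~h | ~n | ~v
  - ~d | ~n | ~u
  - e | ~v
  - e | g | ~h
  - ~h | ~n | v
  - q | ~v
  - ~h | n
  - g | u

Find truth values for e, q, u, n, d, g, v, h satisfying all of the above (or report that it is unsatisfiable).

Unit clause (v) forces v = True.
In (e | ~v) only e is left, so e = True.
In (q | ~v) only q is left, so q = True.
In (~e | ~n | ~v) only ~n is left, so n = False.
In (g | ~q | ~v) only g is left, so g = True.
In (~h | n) only ~h is left, so h = False.
Set u = True.
Set d = False.
All clauses satisfied.

e=T; q=T; u=T; n=F; d=F; g=T; v=T; h=F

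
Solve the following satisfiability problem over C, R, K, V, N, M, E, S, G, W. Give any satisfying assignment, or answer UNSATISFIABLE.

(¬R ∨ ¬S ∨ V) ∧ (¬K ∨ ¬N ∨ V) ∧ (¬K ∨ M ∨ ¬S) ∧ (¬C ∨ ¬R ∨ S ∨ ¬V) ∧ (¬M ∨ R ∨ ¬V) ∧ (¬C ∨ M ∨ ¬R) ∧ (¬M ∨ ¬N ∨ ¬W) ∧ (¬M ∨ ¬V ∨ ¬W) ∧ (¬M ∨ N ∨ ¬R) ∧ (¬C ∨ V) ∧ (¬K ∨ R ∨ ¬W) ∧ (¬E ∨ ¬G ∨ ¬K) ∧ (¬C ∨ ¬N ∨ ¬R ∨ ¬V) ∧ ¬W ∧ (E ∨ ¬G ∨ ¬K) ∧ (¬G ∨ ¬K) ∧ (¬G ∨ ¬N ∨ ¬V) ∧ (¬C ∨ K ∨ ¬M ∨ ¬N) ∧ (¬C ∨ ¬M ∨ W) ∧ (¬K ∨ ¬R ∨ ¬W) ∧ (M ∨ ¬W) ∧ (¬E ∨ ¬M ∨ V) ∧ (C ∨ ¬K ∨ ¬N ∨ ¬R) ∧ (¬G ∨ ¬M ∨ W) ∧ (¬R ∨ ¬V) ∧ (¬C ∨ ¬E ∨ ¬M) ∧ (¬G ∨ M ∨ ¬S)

C = True, R = False, K = False, V = True, N = True, M = False, E = False, S = False, G = False, W = False

Unit clause (¬W) forces W = False.
Set C = True.
  then (¬C ∨ V) forces V = True.
  then (¬C ∨ ¬M ∨ W) forces M = False.
  then (¬R ∨ ¬V) forces R = False.
Set K = False.
Set N = True.
  then (¬G ∨ ¬N ∨ ¬V) forces G = False.
Set E = False.
Set S = False.
All clauses satisfied.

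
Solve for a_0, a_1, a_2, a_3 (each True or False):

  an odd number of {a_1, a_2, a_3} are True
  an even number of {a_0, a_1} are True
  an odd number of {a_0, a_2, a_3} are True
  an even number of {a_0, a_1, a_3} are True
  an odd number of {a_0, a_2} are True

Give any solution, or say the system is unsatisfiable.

a_0 = True, a_1 = True, a_2 = False, a_3 = False

{a_1, a_2, a_3}: 1 true → odd ✓
{a_0, a_1}: 2 true → even ✓
{a_0, a_2, a_3}: 1 true → odd ✓
{a_0, a_1, a_3}: 2 true → even ✓
{a_0, a_2}: 1 true → odd ✓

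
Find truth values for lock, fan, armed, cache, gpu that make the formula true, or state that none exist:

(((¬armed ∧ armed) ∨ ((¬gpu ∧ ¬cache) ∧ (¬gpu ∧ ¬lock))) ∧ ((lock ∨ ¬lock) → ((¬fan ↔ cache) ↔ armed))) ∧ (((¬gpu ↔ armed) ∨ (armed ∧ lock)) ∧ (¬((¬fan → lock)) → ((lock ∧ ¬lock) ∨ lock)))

lock = False, fan = True, armed = True, cache = False, gpu = False

  ((¬armed ∧ armed) ∨ ((¬gpu ∧ ¬cache) ∧ (¬gpu ∧ ¬lock))) ∧ ((lock ∨ ¬lock) → ((¬fan ↔ cache) ↔ armed)) = True
    (¬armed ∧ armed) ∨ ((¬gpu ∧ ¬cache) ∧ (¬gpu ∧ ¬lock)) = True
      ¬armed ∧ armed = False
        ¬armed = False
      (¬gpu ∧ ¬cache) ∧ (¬gpu ∧ ¬lock) = True
        ¬gpu ∧ ¬cache = True
          ¬gpu = True
          ¬cache = True
        ¬gpu ∧ ¬lock = True
          ¬gpu = True
          ¬lock = True
    (lock ∨ ¬lock) → ((¬fan ↔ cache) ↔ armed) = True
      lock ∨ ¬lock = True
        ¬lock = True
      (¬fan ↔ cache) ↔ armed = True
        ¬fan ↔ cache = True
          ¬fan = False
  ((¬gpu ↔ armed) ∨ (armed ∧ lock)) ∧ (¬((¬fan → lock)) → ((lock ∧ ¬lock) ∨ lock)) = True
    (¬gpu ↔ armed) ∨ (armed ∧ lock) = True
      ¬gpu ↔ armed = True
        ¬gpu = True
      armed ∧ lock = False
    ¬((¬fan → lock)) → ((lock ∧ ¬lock) ∨ lock) = True
      ¬((¬fan → lock)) = False
        ¬fan → lock = True
          ¬fan = False
      (lock ∧ ¬lock) ∨ lock = False
        lock ∧ ¬lock = False
          ¬lock = True
Both conjuncts True, so the formula holds.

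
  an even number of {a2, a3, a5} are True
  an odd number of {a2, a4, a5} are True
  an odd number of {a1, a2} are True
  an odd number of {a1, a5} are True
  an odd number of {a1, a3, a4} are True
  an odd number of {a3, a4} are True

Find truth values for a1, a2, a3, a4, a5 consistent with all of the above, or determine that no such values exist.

a1=F, a2=T, a3=F, a4=T, a5=T

{a2, a3, a5}: 2 true → even ✓
{a2, a4, a5}: 3 true → odd ✓
{a1, a2}: 1 true → odd ✓
{a1, a5}: 1 true → odd ✓
{a1, a3, a4}: 1 true → odd ✓
{a3, a4}: 1 true → odd ✓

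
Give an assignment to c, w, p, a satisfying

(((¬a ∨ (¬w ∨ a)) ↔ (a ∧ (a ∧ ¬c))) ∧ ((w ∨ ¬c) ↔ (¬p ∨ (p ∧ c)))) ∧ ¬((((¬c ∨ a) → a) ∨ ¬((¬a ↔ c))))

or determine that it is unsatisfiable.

Unsatisfiable

The conjunct ¬((((¬c ∨ a) → a) ∨ ¬((¬a ↔ c)))) is unsatisfiable on its own:
  c=F, a=F: evaluates to False.
  c=F, a=T: evaluates to False.
  c=T, a=F: evaluates to False.
  c=T, a=T: evaluates to False.
So the whole conjunction is unsatisfiable.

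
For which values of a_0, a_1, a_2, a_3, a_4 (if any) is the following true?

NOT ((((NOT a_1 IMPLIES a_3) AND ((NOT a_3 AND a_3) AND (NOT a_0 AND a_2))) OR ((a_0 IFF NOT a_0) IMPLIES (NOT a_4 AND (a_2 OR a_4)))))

Case a_0 = True: the formula becomes NOT ((False OR True)) = False.
Case a_0 = False: the formula becomes NOT ((((NOT a_1 IMPLIES a_3) AND ((NOT a_3 AND a_3) AND a_2)) OR True)) = False.
Both cases fail — unsatisfiable.

Unsatisfiable — no assignment works.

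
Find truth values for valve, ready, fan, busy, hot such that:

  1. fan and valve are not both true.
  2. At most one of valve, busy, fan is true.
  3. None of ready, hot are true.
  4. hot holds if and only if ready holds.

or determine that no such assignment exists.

valve: False, ready: False, fan: False, busy: False, hot: False

  (1) fan=F, valve=F — not both ✓
  (2) {valve, busy, fan}: 0 true — at most one ✓
  (3) {ready, hot}: 0 true — none ✓
  (4) hot=F, ready=F — same ✓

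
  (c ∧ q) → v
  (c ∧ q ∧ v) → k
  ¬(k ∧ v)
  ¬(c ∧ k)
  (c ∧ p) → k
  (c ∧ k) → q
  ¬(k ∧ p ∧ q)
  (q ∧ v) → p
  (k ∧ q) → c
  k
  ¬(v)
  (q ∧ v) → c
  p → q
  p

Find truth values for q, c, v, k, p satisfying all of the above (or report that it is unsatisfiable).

The formula is unsatisfiable.

Case v = True:
  Clause (¬v) is falsified — contradiction.
Case v = False:
  (p) forces p = True.
  (k) forces k = True.
  (¬c ∨ ¬k) forces c = False.
  (c ∨ ¬k ∨ ¬q) forces q = False.
  Clause (¬p ∨ q) is falsified — contradiction.
Both cases fail, so the formula is unsatisfiable.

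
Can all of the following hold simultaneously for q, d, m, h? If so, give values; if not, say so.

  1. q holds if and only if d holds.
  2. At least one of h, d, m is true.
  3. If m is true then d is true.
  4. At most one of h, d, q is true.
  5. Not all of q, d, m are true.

q=F, d=F, m=F, h=T

  (1) q=F, d=F — same ✓
  (2) {h, d, m}: 1 true — at least one ✓
  (3) m=F ⇒ d: vacuous ✓
  (4) {h, d, q}: 1 true — at most one ✓
  (5) {q, d, m}: 0/3 true — not all ✓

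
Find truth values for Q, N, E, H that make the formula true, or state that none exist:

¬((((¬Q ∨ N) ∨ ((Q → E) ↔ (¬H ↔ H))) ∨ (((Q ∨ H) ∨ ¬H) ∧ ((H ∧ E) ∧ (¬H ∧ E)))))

Q = True; N = False; E = True; H = False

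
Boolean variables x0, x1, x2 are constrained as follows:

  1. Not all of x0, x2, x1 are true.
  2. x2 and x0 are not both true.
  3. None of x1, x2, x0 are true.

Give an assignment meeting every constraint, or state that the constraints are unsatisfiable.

x0 = False; x1 = False; x2 = False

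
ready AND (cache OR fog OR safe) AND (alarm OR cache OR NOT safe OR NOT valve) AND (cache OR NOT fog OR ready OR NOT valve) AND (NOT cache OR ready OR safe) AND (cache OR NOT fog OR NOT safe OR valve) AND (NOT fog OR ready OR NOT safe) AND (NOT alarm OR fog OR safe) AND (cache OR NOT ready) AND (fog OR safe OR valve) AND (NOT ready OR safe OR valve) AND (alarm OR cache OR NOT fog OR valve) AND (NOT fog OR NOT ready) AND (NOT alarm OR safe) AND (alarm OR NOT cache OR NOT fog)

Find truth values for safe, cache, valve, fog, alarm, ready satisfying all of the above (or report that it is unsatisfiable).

Unit clause (ready) forces ready = True.
In (cache OR NOT ready) only cache is left, so cache = True.
In (NOT fog OR NOT ready) only NOT fog is left, so fog = False.
Set safe = True.
Set valve = False.
Set alarm = False.
All clauses satisfied.

safe: True; cache: True; valve: False; fog: False; alarm: False; ready: True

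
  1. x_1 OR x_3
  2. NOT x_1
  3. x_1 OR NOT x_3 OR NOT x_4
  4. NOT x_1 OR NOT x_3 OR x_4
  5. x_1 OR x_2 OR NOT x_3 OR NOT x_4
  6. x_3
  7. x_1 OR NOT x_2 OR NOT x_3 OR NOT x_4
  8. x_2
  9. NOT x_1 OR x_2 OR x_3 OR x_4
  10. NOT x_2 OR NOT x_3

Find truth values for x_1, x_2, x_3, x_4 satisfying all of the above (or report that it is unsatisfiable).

UNSATISFIABLE

Case x_2 = True:
  (NOT x_1) forces x_1 = False.
  (x_1 OR x_3) forces x_3 = True.
  Clause (NOT x_2 OR NOT x_3) is falsified — contradiction.
Case x_2 = False:
  Clause (x_2) is falsified — contradiction.
Both cases fail, so the formula is unsatisfiable.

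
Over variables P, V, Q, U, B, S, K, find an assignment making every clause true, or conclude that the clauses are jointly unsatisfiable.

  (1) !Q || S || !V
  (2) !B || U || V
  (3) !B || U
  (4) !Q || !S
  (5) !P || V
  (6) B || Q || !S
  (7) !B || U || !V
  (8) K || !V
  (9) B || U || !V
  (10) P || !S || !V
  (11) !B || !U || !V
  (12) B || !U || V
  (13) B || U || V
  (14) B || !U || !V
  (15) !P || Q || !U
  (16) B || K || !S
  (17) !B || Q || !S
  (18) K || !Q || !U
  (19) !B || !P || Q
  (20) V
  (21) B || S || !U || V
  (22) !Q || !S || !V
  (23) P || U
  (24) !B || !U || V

Case U = True:
  (V) forces V = True.
  (K || !V) forces K = True.
  (!B || !U || !V) forces B = False.
  Clause (B || !U || !V) is falsified — contradiction.
Case U = False:
  (!B || U) forces B = False.
  (B || U || !V) forces V = False.
  Clause (B || U || V) is falsified — contradiction.
Both cases fail, so the formula is unsatisfiable.

Unsatisfiable — no assignment works.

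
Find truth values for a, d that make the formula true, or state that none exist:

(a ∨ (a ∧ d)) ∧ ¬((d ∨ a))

Unsatisfiable

Case a = True: the conjunct ¬((d ∨ a)) becomes ¬((d ∨ True)) = False.
Case a = False: the conjunct a ∨ (a ∧ d) becomes False ∨ (False ∧ d) = False.
Both cases fail — unsatisfiable.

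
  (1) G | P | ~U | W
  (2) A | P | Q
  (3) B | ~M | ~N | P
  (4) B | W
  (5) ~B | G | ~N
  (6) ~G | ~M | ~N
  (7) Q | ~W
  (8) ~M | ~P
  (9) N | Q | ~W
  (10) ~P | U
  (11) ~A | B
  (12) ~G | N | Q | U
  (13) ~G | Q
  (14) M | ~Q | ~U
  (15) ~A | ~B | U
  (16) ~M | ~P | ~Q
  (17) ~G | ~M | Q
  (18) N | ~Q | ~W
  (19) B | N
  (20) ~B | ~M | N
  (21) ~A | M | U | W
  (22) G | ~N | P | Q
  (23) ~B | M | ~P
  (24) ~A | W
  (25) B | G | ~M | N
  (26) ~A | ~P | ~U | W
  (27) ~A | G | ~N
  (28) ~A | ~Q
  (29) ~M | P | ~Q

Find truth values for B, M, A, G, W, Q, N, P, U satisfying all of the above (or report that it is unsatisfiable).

B = True, M = False, A = False, G = True, W = True, Q = True, N = True, P = False, U = False

Set B = True.
Try M = True:
  (~M | ~P) forces P = False.
  (~B | ~M | N) forces N = True.
  (~B | G | ~N) forces G = True.
  clause (~G | ~M | ~N) is falsified — backtrack.
So M = False.
  then (~B | M | ~P) forces P = False.
Set A = False.
  then (A | P | Q) forces Q = True.
  then (M | ~Q | ~U) forces U = False.
Set G = True.
Set W = True.
  then (N | ~Q | ~W) forces N = True.
All clauses satisfied.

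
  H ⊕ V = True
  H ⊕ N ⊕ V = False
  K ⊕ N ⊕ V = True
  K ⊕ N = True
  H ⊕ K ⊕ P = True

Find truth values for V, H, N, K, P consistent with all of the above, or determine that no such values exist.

V=F, H=T, N=T, K=F, P=F

H ⊕ V = T ⊕ F = True ✓
H ⊕ N ⊕ V = T ⊕ T ⊕ F = False ✓
K ⊕ N ⊕ V = F ⊕ T ⊕ F = True ✓
K ⊕ N = F ⊕ T = True ✓
H ⊕ K ⊕ P = T ⊕ F ⊕ F = True ✓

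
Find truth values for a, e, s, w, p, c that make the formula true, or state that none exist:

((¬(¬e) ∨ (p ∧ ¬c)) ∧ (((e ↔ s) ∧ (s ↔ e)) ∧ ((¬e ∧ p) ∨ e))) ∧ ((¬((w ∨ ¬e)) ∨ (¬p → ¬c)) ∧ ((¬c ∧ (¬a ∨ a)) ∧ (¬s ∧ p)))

a = True; e = False; s = False; w = False; p = True; c = False

  (¬(¬e) ∨ (p ∧ ¬c)) ∧ (((e ↔ s) ∧ (s ↔ e)) ∧ ((¬e ∧ p) ∨ e)) = True
    ¬(¬e) ∨ (p ∧ ¬c) = True
      ¬(¬e) = False
        ¬e = True
      p ∧ ¬c = True
        ¬c = True
    ((e ↔ s) ∧ (s ↔ e)) ∧ ((¬e ∧ p) ∨ e) = True
      (e ↔ s) ∧ (s ↔ e) = True
        e ↔ s = True
        s ↔ e = True
      (¬e ∧ p) ∨ e = True
        ¬e ∧ p = True
          ¬e = True
  (¬((w ∨ ¬e)) ∨ (¬p → ¬c)) ∧ ((¬c ∧ (¬a ∨ a)) ∧ (¬s ∧ p)) = True
    ¬((w ∨ ¬e)) ∨ (¬p → ¬c) = True
      ¬((w ∨ ¬e)) = False
        w ∨ ¬e = True
          ¬e = True
      ¬p → ¬c = True
        ¬p = False
        ¬c = True
    (¬c ∧ (¬a ∨ a)) ∧ (¬s ∧ p) = True
      ¬c ∧ (¬a ∨ a) = True
        ¬c = True
        ¬a ∨ a = True
          ¬a = False
      ¬s ∧ p = True
        ¬s = True
Both conjuncts True, so the formula holds.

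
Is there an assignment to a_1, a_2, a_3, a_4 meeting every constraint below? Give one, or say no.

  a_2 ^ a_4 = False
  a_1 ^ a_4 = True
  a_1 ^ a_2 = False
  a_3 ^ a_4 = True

UNSATISFIABLE

Adding constraints 1, 2, 3 mod 2: every variable appears an even number of times on the left, so the left side is 0.
But the right sides sum to 1 (mod 2). 0 ≠ 1 — the system is inconsistent.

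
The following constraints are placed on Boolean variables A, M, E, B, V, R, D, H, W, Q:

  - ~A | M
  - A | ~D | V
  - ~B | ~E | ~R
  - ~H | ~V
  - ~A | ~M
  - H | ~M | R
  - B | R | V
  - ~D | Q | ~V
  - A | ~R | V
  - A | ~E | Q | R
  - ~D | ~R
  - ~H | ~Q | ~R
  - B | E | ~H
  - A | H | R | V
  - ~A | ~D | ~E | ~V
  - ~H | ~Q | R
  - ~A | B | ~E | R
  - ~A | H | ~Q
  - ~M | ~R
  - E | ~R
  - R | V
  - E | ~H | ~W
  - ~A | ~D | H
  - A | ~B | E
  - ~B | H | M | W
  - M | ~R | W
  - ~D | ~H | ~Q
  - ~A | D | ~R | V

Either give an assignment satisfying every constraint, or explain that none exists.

Try A = True:
  (~A | M) forces M = True.
  clause (~A | ~M) is falsified — backtrack.
So A = False.
Set M = False.
Set E = True.
Set B = False.
Set V = True.
  then (~H | ~V) forces H = False.
Set R = True.
  then (~D | ~R) forces D = False.
  then (M | ~R | W) forces W = True.
Set Q = False.
All clauses satisfied.

A = False; M = False; E = True; B = False; V = True; R = True; D = False; H = False; W = True; Q = False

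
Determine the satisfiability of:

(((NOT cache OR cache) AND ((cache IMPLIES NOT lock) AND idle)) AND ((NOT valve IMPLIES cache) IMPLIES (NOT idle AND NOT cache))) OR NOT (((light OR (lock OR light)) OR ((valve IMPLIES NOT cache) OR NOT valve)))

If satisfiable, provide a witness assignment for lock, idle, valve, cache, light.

lock = False; idle = False; valve = True; cache = True; light = False

  (((NOT cache OR cache) AND ((cache IMPLIES NOT lock) AND idle)) AND ((NOT valve IMPLIES cache) IMPLIES (NOT idle AND NOT cache))) OR NOT (((light OR (lock OR light)) OR ((valve IMPLIES NOT cache) OR NOT valve))) = True
    ((NOT cache OR cache) AND ((cache IMPLIES NOT lock) AND idle)) AND ((NOT valve IMPLIES cache) IMPLIES (NOT idle AND NOT cache)) = False
      (NOT cache OR cache) AND ((cache IMPLIES NOT lock) AND idle) = False
        NOT cache OR cache = True
          NOT cache = False
        (cache IMPLIES NOT lock) AND idle = False
          cache IMPLIES NOT lock = True
            NOT lock = True
      (NOT valve IMPLIES cache) IMPLIES (NOT idle AND NOT cache) = False
        NOT valve IMPLIES cache = True
          NOT valve = False
        NOT idle AND NOT cache = False
          NOT idle = True
          NOT cache = False
    NOT (((light OR (lock OR light)) OR ((valve IMPLIES NOT cache) OR NOT valve))) = True
      (light OR (lock OR light)) OR ((valve IMPLIES NOT cache) OR NOT valve) = False
        light OR (lock OR light) = False
          lock OR light = False
        (valve IMPLIES NOT cache) OR NOT valve = False
          valve IMPLIES NOT cache = False
            NOT cache = False
          NOT valve = False
The formula evaluates to True.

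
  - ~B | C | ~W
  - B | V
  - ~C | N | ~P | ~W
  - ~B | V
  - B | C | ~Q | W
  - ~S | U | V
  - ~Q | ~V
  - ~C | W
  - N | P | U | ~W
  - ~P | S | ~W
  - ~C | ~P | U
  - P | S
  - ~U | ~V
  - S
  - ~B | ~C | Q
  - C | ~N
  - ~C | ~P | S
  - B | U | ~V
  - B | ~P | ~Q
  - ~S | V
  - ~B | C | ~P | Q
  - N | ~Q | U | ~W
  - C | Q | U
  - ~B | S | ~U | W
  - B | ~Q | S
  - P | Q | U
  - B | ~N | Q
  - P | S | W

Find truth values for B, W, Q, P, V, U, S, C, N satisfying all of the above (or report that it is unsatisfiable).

Case S = True:
  (~S | V) forces V = True.
  (~Q | ~V) forces Q = False.
  (~U | ~V) forces U = False.
  (B | U | ~V) forces B = True.
  (~B | ~C | Q) forces C = False.
  Clause (C | Q | U) is falsified — contradiction.
Case S = False:
  Clause (S) is falsified — contradiction.
Both cases fail, so the formula is unsatisfiable.

UNSATISFIABLE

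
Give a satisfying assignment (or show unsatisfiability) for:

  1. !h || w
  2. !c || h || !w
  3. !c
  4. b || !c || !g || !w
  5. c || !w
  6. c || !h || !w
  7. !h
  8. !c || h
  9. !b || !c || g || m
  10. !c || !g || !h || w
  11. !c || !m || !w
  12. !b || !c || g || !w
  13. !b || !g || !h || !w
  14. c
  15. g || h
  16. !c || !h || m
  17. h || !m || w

Unsatisfiable

Case c = True:
  Clause (!c) is falsified — contradiction.
Case c = False:
  Clause (c) is falsified — contradiction.
Both cases fail, so the formula is unsatisfiable.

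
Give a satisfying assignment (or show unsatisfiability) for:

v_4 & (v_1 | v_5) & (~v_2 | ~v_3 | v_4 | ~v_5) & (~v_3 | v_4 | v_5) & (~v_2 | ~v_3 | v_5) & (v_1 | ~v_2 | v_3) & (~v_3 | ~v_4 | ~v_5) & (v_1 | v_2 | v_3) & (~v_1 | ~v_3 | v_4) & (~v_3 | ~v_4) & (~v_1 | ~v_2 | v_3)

Unit clause (v_4) forces v_4 = True.
In (~v_3 | ~v_4) only ~v_3 is left, so v_3 = False.
Set v_1 = True.
  then (~v_1 | ~v_2 | v_3) forces v_2 = False.
Set v_5 = False.
All clauses satisfied.

v_1: True, v_2: False, v_3: False, v_4: True, v_5: False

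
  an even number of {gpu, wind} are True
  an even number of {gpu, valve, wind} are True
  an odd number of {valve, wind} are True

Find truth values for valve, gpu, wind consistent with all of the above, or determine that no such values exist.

valve = False, gpu = True, wind = True

{gpu, wind}: 2 true → even ✓
{gpu, valve, wind}: 2 true → even ✓
{valve, wind}: 1 true → odd ✓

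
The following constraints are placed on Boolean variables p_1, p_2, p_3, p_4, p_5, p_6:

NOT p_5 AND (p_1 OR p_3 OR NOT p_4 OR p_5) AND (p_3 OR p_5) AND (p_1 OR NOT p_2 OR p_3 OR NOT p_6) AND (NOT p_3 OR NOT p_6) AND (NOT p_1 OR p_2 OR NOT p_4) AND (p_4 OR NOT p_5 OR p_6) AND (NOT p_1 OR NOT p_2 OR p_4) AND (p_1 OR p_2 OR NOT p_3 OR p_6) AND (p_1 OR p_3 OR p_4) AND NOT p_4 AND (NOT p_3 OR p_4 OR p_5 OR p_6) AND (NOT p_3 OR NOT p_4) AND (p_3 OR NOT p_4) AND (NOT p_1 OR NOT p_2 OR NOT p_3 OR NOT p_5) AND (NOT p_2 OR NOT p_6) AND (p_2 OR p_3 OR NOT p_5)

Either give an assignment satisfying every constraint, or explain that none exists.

Unsatisfiable — no assignment works.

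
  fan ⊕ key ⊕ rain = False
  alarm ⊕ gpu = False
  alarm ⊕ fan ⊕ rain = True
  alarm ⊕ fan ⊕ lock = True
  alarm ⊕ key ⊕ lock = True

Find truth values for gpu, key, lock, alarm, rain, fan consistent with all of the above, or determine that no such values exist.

gpu = True, key = False, lock = False, alarm = True, rain = False, fan = False

fan ⊕ key ⊕ rain = F ⊕ F ⊕ F = False ✓
alarm ⊕ gpu = T ⊕ T = False ✓
alarm ⊕ fan ⊕ rain = T ⊕ F ⊕ F = True ✓
alarm ⊕ fan ⊕ lock = T ⊕ F ⊕ F = True ✓
alarm ⊕ key ⊕ lock = T ⊕ F ⊕ F = True ✓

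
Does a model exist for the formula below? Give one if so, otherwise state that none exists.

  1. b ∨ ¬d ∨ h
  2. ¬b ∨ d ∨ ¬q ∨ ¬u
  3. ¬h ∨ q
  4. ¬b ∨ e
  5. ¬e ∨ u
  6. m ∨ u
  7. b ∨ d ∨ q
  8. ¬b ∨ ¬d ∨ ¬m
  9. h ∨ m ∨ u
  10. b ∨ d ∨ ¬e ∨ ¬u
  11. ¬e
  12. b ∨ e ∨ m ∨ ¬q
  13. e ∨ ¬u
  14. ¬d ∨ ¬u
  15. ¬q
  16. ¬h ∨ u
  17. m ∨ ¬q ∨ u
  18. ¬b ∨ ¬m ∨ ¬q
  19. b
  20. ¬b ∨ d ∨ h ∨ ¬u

The formula is unsatisfiable.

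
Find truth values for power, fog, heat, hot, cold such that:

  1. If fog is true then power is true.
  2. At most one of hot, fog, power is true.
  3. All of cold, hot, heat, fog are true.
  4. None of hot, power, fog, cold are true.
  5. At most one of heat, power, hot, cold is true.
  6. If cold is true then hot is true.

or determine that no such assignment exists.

Case fog = True:
  Constraint (4) is violated (fog=T) — contradiction.
Case fog = False:
  Constraint (3) is violated (fog=F) — contradiction.
Both cases fail — unsatisfiable.

The formula is unsatisfiable.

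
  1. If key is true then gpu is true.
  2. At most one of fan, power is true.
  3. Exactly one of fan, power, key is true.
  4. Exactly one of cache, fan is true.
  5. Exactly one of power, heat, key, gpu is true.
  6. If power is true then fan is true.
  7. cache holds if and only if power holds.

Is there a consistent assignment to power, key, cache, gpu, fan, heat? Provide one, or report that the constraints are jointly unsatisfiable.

power: False; key: False; cache: False; gpu: False; fan: True; heat: True

  (1) key=F ⇒ gpu: vacuous ✓
  (2) {fan, power}: 1 true — at most one ✓
  (3) {fan, power, key}: 1 true — exactly one ✓
  (4) {cache, fan}: 1 true — exactly one ✓
  (5) {power, heat, key, gpu}: 1 true — exactly one ✓
  (6) power=F ⇒ fan: vacuous ✓
  (7) cache=F, power=F — same ✓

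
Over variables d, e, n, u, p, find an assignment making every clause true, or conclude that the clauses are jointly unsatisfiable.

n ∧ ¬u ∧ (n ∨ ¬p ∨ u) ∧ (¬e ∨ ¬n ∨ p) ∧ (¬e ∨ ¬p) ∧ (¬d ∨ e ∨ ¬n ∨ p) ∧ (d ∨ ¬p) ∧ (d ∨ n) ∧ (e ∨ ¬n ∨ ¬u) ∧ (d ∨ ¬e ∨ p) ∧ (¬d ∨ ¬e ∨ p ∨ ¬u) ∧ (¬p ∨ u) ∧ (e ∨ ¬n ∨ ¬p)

Unit clause (n) forces n = True.
Unit clause (¬u) forces u = False.
In (¬p ∨ u) only ¬p is left, so p = False.
In (¬e ∨ ¬n ∨ p) only ¬e is left, so e = False.
In (¬d ∨ e ∨ ¬n ∨ p) only ¬d is left, so d = False.
All clauses satisfied.

d = False, e = False, n = True, u = False, p = False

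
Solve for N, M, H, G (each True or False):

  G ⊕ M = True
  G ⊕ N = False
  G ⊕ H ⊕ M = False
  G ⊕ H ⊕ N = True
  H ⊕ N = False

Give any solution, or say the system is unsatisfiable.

N=T, M=F, H=T, G=T

G ⊕ M = T ⊕ F = True ✓
G ⊕ N = T ⊕ T = False ✓
G ⊕ H ⊕ M = T ⊕ T ⊕ F = False ✓
G ⊕ H ⊕ N = T ⊕ T ⊕ T = True ✓
H ⊕ N = T ⊕ T = False ✓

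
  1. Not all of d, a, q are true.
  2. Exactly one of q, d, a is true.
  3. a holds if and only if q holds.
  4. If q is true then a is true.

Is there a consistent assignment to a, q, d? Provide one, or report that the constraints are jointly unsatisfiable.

a = False, q = False, d = True

  (1) {d, a, q}: 1/3 true — not all ✓
  (2) {q, d, a}: 1 true — exactly one ✓
  (3) a=F, q=F — same ✓
  (4) q=F ⇒ a: vacuous ✓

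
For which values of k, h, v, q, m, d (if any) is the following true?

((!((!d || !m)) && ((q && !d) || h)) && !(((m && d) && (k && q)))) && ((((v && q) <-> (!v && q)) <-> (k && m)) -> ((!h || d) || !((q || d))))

k = False, h = True, v = True, q = False, m = True, d = True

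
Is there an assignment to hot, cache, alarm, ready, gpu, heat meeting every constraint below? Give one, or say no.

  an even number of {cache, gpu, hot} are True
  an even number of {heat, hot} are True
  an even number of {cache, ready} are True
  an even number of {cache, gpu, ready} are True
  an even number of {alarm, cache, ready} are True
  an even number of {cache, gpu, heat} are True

hot: True; cache: True; alarm: False; ready: True; gpu: False; heat: True

{cache, gpu, hot}: 2 true → even ✓
{heat, hot}: 2 true → even ✓
{cache, ready}: 2 true → even ✓
{cache, gpu, ready}: 2 true → even ✓
{alarm, cache, ready}: 2 true → even ✓
{cache, gpu, heat}: 2 true → even ✓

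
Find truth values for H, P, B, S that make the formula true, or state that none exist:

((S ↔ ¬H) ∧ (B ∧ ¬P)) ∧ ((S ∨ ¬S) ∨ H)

H: False; P: False; B: True; S: True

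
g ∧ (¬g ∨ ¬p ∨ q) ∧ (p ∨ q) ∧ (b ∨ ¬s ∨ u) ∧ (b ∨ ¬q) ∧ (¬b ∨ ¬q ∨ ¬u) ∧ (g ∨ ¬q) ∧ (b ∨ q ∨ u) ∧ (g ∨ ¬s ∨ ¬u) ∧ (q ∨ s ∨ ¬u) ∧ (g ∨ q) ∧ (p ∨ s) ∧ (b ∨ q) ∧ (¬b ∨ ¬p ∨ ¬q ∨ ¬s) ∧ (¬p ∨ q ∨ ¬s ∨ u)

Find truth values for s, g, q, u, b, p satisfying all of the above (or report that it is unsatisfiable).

s=F; g=T; q=T; u=F; b=T; p=T

Unit clause (g) forces g = True.
Set s = False.
  then (p ∨ s) forces p = True.
  then (¬g ∨ ¬p ∨ q) forces q = True.
  then (b ∨ ¬q) forces b = True.
  then (¬b ∨ ¬q ∨ ¬u) forces u = False.
All clauses satisfied.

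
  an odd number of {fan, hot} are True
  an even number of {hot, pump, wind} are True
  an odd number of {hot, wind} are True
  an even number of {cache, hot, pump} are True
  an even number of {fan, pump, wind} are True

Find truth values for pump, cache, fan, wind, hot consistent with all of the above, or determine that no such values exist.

No satisfying assignment exists.

Adding constraints 1, 2, 5 mod 2: every variable appears an even number of times on the left, so the left side is 0.
But the right sides sum to 1 (mod 2). 0 ≠ 1 — the system is inconsistent.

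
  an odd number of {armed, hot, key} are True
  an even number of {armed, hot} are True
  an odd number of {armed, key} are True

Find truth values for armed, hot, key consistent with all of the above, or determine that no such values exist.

armed=F, hot=F, key=T

{armed, hot, key}: 1 true → odd ✓
{armed, hot}: 0 true → even ✓
{armed, key}: 1 true → odd ✓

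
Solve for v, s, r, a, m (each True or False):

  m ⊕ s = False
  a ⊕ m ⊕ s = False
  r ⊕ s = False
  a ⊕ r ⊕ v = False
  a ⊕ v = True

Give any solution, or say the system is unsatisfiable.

v = True; s = True; r = True; a = False; m = True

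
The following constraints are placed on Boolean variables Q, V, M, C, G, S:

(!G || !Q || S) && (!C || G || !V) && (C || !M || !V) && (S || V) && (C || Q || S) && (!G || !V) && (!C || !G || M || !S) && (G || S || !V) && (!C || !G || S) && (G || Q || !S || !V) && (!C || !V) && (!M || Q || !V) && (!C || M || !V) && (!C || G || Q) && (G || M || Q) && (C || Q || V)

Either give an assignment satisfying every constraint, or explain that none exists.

Q = True, V = False, M = True, C = True, G = False, S = True

Set Q = True.
Set V = False.
  then (S || V) forces S = True.
Set M = True.
Set C = True.
Set G = False.
All clauses satisfied.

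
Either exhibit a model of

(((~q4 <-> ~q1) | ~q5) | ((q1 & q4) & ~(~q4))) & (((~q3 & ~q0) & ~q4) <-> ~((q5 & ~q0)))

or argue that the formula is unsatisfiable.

q0: False, q1: True, q3: False, q4: False, q5: False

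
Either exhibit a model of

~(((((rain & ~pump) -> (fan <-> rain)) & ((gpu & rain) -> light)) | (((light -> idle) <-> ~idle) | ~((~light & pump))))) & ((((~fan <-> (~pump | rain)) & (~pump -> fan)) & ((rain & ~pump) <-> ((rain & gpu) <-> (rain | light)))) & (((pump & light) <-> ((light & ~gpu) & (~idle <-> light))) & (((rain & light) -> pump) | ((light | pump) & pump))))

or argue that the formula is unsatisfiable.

Case pump = True: the formula simplifies to ~((((gpu & rain) -> light) | (((light -> idle) <-> ~idle) | ~(~light)))) & (((~fan <-> rain) & ~(((rain & gpu) <-> (rain | light)))) & (light <-> ((light & ~gpu) & (~idle <-> light)))).
  light = True: the conjunct ~((((gpu & rain) -> light) | (((light -> idle) <-> ~idle) | ~(~light)))) becomes ~((True | True)) = False.
  light = False: simplifies to ~((~((gpu & rain)) | ~idle)) & ((~fan <-> rain) & ~(((rain & gpu) <-> rain))).
    rain = True: simplifies to ~((~gpu | ~idle)) & (~fan & ~gpu).
      gpu = True: the conjunct ~gpu is False.
      gpu = False: the conjunct ~((~gpu | ~idle)) becomes ~((True | ~idle)) = False.
    rain = False: the conjunct ~((~((gpu & rain)) | ~idle)) becomes ~((True | ~idle)) = False.
Case pump = False: the conjunct ~(((((rain & ~pump) -> (fan <-> rain)) & ((gpu & rain) -> light)) | (((light -> idle) <-> ~idle) | ~((~light & pump))))) becomes ~((((rain -> (fan <-> rain)) & ((gpu & rain) -> light)) | True)) = False.
Both cases fail — unsatisfiable.

Unsatisfiable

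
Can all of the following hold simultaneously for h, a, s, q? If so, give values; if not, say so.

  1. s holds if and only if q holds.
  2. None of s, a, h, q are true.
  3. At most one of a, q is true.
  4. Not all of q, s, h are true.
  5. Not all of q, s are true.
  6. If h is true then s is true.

h=F, a=F, s=F, q=F

  (1) s=F, q=F — same ✓
  (2) {s, a, h, q}: 0 true — none ✓
  (3) {a, q}: 0 true — at most one ✓
  (4) {q, s, h}: 0/3 true — not all ✓
  (5) {q, s}: 0/2 true — not all ✓
  (6) h=F ⇒ s: vacuous ✓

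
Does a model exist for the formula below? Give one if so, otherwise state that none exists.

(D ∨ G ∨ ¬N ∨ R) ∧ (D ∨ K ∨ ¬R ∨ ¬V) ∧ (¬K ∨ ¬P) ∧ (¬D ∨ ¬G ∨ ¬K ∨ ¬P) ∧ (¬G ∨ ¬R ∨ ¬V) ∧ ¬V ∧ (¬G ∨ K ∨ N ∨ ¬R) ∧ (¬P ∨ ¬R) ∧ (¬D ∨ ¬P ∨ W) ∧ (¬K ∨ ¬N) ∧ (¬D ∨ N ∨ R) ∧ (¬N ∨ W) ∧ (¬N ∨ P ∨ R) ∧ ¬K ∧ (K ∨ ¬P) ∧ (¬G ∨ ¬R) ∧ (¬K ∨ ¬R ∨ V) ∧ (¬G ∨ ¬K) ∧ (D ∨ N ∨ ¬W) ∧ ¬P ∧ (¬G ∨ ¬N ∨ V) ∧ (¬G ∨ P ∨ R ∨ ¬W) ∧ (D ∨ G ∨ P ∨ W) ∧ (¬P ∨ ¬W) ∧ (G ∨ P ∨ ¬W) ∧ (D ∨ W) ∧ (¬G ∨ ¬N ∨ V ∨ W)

V = False; D = True; P = False; R = True; N = False; W = False; G = False; K = False

Unit clause (¬V) forces V = False.
Unit clause (¬K) forces K = False.
In (K ∨ ¬P) only ¬P is left, so P = False.
Try D = False:
  (D ∨ W) forces W = True.
  (D ∨ N ∨ ¬W) forces N = True.
  (¬N ∨ P ∨ R) forces R = True.
  (¬G ∨ ¬R) forces G = False.
  clause (G ∨ P ∨ ¬W) is falsified — backtrack.
So D = True.
Set R = True.
  then (¬G ∨ ¬R) forces G = False.
  then (G ∨ P ∨ ¬W) forces W = False.
  then (¬N ∨ W) forces N = False.
All clauses satisfied.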